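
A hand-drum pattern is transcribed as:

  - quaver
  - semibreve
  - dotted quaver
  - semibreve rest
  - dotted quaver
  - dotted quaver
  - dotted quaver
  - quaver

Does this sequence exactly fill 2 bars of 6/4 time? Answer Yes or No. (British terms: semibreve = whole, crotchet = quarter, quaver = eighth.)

Yes

One bar of 6/4 = 24 sixteenth notes, so 2 bars = 48.
Express everything in sixteenth notes: quaver = 2; semibreve = 16; dotted quaver = 3; semibreve rest = 16; dotted quaver = 3; dotted quaver = 3; dotted quaver = 3; quaver = 2.
Altogether 2 + 16 + 3 + 16 + 3 + 3 + 3 + 2 = 48.
48 equals 48, so the answer is Yes.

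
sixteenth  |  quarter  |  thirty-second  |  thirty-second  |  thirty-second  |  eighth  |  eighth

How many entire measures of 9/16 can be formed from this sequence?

1

One bar of 9/16 = 18 thirty-second notes.
Express everything in thirty-second notes: sixteenth = 2; quarter = 8; thirty-second = 1; thirty-second = 1; thirty-second = 1; eighth = 4; eighth = 4.
Altogether 2 + 8 + 1 + 1 + 1 + 4 + 4 = 21.
21 ÷ 18 = 1 complete bar with 3 left over.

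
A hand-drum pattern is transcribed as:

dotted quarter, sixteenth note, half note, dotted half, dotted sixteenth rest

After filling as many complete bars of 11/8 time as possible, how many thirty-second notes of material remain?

13

One bar of 11/8 = 44 thirty-second notes.
Convert each value to thirty-second notes: dotted quarter = 12; sixteenth note = 2; half note = 16; dotted half = 24; dotted sixteenth rest = 3.
Sum: 12 + 2 + 16 + 24 + 3 = 57.
57 ÷ 44 = 1 complete bar with 13 thirty-second notes remaining.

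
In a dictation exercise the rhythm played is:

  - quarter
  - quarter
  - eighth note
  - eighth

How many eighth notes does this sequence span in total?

6

Express everything in eighth notes: quarter = 2; quarter = 2; eighth note = 1; eighth = 1.
Sum: 2 + 2 + 1 + 1 = 6 eighth notes.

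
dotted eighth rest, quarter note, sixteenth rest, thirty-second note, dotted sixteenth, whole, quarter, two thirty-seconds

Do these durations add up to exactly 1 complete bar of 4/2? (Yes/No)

No

One bar of 4/2 = 64 thirty-second notes.
Each duration in thirty-second notes: dotted eighth rest = 6; quarter note = 8; sixteenth rest = 2; thirty-second note = 1; dotted sixteenth = 3; whole = 32; quarter = 8; thirty-second = 1; thirty-second = 1.
Altogether 6 + 8 + 2 + 1 + 3 + 32 + 8 + 1 + 1 = 62.
62 falls short of 64, so the answer is No.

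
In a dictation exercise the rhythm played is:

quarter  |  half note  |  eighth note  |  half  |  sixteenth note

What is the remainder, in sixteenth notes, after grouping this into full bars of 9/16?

5

One bar of 9/16 = 9 sixteenth notes.
Each duration in sixteenth notes: quarter = 4; half note = 8; eighth note = 2; half = 8; sixteenth note = 1.
Total: 4 + 8 + 2 + 8 + 1 = 23.
23 ÷ 9 = 2 complete bars with 5 sixteenth notes remaining.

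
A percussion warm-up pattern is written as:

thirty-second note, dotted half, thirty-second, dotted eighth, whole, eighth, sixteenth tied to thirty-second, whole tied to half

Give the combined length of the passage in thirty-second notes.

Each duration in thirty-second notes: thirty-second note = 1; dotted half = 24; thirty-second = 1; dotted eighth = 6; whole = 32; eighth = 4; sixteenth tied to thirty-second (sixteenth + thirty-second) = 3; whole tied to half (whole + half) = 48.
Total: 1 + 24 + 1 + 6 + 32 + 4 + 3 + 48 = 119 thirty-second notes.

119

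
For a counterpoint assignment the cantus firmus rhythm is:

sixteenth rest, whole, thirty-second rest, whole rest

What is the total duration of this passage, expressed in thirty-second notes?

67

Working in thirty-second notes: sixteenth rest = 2; whole = 32; thirty-second rest = 1; whole rest = 32.
Sum: 2 + 32 + 1 + 32 = 67 thirty-second notes.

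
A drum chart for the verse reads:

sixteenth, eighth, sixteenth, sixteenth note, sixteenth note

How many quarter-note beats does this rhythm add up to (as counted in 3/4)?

1.5

One quarter-note beat = 4 sixteenth notes.
Each duration in sixteenth notes: sixteenth = 1; eighth = 2; sixteenth = 1; sixteenth note = 1; sixteenth note = 1.
Altogether 1 + 2 + 1 + 1 + 1 = 6.
6 ÷ 4 = 1.5 beats.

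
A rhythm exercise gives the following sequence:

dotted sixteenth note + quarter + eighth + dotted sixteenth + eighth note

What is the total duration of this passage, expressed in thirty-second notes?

Express everything in thirty-second notes: dotted sixteenth note = 3; quarter = 8; eighth = 4; dotted sixteenth = 3; eighth note = 4.
Sum: 3 + 8 + 4 + 3 + 4 = 22 thirty-second notes.

22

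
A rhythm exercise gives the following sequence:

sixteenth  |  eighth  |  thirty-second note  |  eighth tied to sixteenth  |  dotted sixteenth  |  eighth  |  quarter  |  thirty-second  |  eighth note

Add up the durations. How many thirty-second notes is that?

Each duration in thirty-second notes: sixteenth = 2; eighth = 4; thirty-second note = 1; eighth tied to sixteenth (eighth + sixteenth) = 6; dotted sixteenth = 3; eighth = 4; quarter = 8; thirty-second = 1; eighth note = 4.
Sum: 2 + 4 + 1 + 6 + 3 + 4 + 8 + 1 + 4 = 33 thirty-second notes.

33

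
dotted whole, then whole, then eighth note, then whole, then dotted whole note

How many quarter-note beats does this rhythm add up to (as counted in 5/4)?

One quarter-note beat = 2 eighth notes.
Express everything in eighth notes: dotted whole = 12; whole = 8; eighth note = 1; whole = 8; dotted whole note = 12.
Sum: 12 + 8 + 1 + 8 + 12 = 41.
41 ÷ 2 = 20.5 beats.

20.5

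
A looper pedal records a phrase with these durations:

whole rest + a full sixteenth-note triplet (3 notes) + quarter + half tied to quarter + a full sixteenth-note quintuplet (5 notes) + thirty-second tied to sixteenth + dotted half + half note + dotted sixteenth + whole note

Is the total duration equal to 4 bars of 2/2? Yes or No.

No

One bar of 2/2 = 32 thirty-second notes, so 4 bars = 128.
Express everything in thirty-second notes: whole rest = 32; a full sixteenth-note triplet (3 notes) (three triplet sixteenths span one eighth) = 4; quarter = 8; half tied to quarter (half + quarter) = 24; a full sixteenth-note quintuplet (5 notes) (five quintuplet sixteenths span one quarter) = 8; thirty-second tied to sixteenth (thirty-second + sixteenth) = 3; dotted half = 24; half note = 16; dotted sixteenth = 3; whole note = 32.
Adding: 32 + 4 + 8 + 24 + 8 + 3 + 24 + 16 + 3 + 32 = 154.
154 exceeds 128, so the answer is No.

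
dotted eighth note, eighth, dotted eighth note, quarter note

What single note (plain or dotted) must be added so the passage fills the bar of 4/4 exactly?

quarter note

The bar of 4/4 = 16 sixteenth notes.
Each duration in sixteenth notes: dotted eighth note = 3; eighth = 2; dotted eighth note = 3; quarter note = 4.
Adding: 3 + 2 + 3 + 4 = 12.
Remaining: 16 − 12 = 4 sixteenth notes, which is a quarter note.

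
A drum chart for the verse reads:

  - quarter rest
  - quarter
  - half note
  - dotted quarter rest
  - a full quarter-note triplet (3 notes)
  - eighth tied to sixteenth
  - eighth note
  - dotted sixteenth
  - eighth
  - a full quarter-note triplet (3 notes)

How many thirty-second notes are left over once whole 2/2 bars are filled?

29

One bar of 2/2 = 32 thirty-second notes.
Convert each value to thirty-second notes: quarter rest = 8; quarter = 8; half note = 16; dotted quarter rest = 12; a full quarter-note triplet (3 notes) (three triplet quarters span one half) = 16; eighth tied to sixteenth (eighth + sixteenth) = 6; eighth note = 4; dotted sixteenth = 3; eighth = 4; a full quarter-note triplet (3 notes) (three triplet quarters span one half) = 16.
Total: 8 + 8 + 16 + 12 + 16 + 6 + 4 + 3 + 4 + 16 = 93.
93 ÷ 32 = 2 complete bars with 29 thirty-second notes remaining.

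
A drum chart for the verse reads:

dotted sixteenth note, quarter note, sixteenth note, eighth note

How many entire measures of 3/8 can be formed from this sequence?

One bar of 3/8 = 12 thirty-second notes.
In thirty-second notes: dotted sixteenth note = 3; quarter note = 8; sixteenth note = 2; eighth note = 4.
Altogether 3 + 8 + 2 + 4 = 17.
17 ÷ 12 = 1 complete bar with 5 left over.

1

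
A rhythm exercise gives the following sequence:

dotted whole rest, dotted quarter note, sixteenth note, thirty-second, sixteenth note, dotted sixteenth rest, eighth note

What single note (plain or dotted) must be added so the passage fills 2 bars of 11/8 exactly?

half note

2 bars of 11/8 = 88 thirty-second notes.
Working in thirty-second notes: dotted whole rest = 48; dotted quarter note = 12; sixteenth note = 2; thirty-second = 1; sixteenth note = 2; dotted sixteenth rest = 3; eighth note = 4.
Total: 48 + 12 + 2 + 1 + 2 + 3 + 4 = 72.
Remaining: 88 − 72 = 16 thirty-second notes, which is a half note.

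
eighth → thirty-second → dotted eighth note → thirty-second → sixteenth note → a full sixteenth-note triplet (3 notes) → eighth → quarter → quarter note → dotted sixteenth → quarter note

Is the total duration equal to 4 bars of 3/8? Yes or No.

No

One bar of 3/8 = 12 thirty-second notes, so 4 bars = 48.
Working in thirty-second notes: eighth = 4; thirty-second = 1; dotted eighth note = 6; thirty-second = 1; sixteenth note = 2; a full sixteenth-note triplet (3 notes) (three triplet sixteenths span one eighth) = 4; eighth = 4; quarter = 8; quarter note = 8; dotted sixteenth = 3; quarter note = 8.
Sum: 4 + 1 + 6 + 1 + 2 + 4 + 4 + 8 + 8 + 3 + 8 = 49.
49 exceeds 48, so the answer is No.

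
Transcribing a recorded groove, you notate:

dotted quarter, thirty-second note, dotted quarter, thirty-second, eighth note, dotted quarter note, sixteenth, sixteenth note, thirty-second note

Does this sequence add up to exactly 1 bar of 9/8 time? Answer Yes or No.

No

One bar of 9/8 = 36 thirty-second notes.
Working in thirty-second notes: dotted quarter = 12; thirty-second note = 1; dotted quarter = 12; thirty-second = 1; eighth note = 4; dotted quarter note = 12; sixteenth = 2; sixteenth note = 2; thirty-second note = 1.
Sum: 12 + 1 + 12 + 1 + 4 + 12 + 2 + 2 + 1 = 47.
47 exceeds 36, so the answer is No.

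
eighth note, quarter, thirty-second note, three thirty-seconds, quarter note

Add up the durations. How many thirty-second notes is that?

24

In thirty-second notes: eighth note = 4; quarter = 8; thirty-second note = 1; thirty-second = 1; thirty-second = 1; thirty-second = 1; quarter note = 8.
Sum: 4 + 8 + 1 + 1 + 1 + 1 + 8 = 24 thirty-second notes.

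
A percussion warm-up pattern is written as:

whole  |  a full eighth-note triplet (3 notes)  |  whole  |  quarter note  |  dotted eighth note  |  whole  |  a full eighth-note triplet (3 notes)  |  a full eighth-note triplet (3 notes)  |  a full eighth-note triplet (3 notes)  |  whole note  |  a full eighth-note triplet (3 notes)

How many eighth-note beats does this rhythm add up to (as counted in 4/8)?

One eighth-note beat = 2 sixteenth notes.
Convert each value to sixteenth notes: whole = 16; a full eighth-note triplet (3 notes) (three triplet eighths span one quarter) = 4; whole = 16; quarter note = 4; dotted eighth note = 3; whole = 16; a full eighth-note triplet (3 notes) (three triplet eighths span one quarter) = 4; a full eighth-note triplet (3 notes) (three triplet eighths span one quarter) = 4; a full eighth-note triplet (3 notes) (three triplet eighths span one quarter) = 4; whole note = 16; a full eighth-note triplet (3 notes) (three triplet eighths span one quarter) = 4.
Sum: 16 + 4 + 16 + 4 + 3 + 16 + 4 + 4 + 4 + 16 + 4 = 91.
91 ÷ 2 = 45.5 beats.

45.5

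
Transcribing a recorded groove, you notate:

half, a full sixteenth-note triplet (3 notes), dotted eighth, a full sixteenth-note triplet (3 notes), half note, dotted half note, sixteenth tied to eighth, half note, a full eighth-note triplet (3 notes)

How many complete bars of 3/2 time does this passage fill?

One bar of 3/2 = 24 sixteenth notes.
Each duration in sixteenth notes: half = 8; a full sixteenth-note triplet (3 notes) (three triplet sixteenths span one eighth) = 2; dotted eighth = 3; a full sixteenth-note triplet (3 notes) (three triplet sixteenths span one eighth) = 2; half note = 8; dotted half note = 12; sixteenth tied to eighth (sixteenth + eighth) = 3; half note = 8; a full eighth-note triplet (3 notes) (three triplet eighths span one quarter) = 4.
Altogether 8 + 2 + 3 + 2 + 8 + 12 + 3 + 8 + 4 = 50.
50 ÷ 24 = 2 complete bars with 2 left over.

2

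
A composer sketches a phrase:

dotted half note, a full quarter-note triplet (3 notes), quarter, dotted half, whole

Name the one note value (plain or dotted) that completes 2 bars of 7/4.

quarter note

2 bars of 7/4 = 14 quarter notes.
Express everything in quarter notes: dotted half note = 3; a full quarter-note triplet (3 notes) (three triplet quarters span one half) = 2; quarter = 1; dotted half = 3; whole = 4.
Total: 3 + 2 + 1 + 3 + 4 = 13.
Remaining: 14 − 13 = 1 quarter note, which is a quarter note.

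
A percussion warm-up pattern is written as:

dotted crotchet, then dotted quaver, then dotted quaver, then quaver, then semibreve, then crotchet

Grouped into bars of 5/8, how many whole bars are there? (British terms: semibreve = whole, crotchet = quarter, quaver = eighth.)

One bar of 5/8 = 10 sixteenth notes.
Each duration in sixteenth notes: dotted crotchet = 6; dotted quaver = 3; dotted quaver = 3; quaver = 2; semibreve = 16; crotchet = 4.
Total: 6 + 3 + 3 + 2 + 16 + 4 = 34.
34 ÷ 10 = 3 complete bars with 4 left over.

3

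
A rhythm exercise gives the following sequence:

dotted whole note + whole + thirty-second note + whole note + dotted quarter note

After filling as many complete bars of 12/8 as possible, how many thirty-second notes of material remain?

29

One bar of 12/8 = 48 thirty-second notes.
In thirty-second notes: dotted whole note = 48; whole = 32; thirty-second note = 1; whole note = 32; dotted quarter note = 12.
Altogether 48 + 32 + 1 + 32 + 12 = 125.
125 ÷ 48 = 2 complete bars with 29 thirty-second notes remaining.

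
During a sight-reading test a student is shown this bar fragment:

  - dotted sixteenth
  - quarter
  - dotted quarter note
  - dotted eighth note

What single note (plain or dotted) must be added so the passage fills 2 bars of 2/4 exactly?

dotted sixteenth note

2 bars of 2/4 = 32 thirty-second notes.
In thirty-second notes: dotted sixteenth = 3; quarter = 8; dotted quarter note = 12; dotted eighth note = 6.
Altogether 3 + 8 + 12 + 6 = 29.
Remaining: 32 − 29 = 3 thirty-second notes, which is a dotted sixteenth note.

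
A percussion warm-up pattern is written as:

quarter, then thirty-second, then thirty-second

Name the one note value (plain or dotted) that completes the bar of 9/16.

quarter note

The bar of 9/16 = 18 thirty-second notes.
Express everything in thirty-second notes: quarter = 8; thirty-second = 1; thirty-second = 1.
Total: 8 + 1 + 1 = 10.
Remaining: 18 − 10 = 8 thirty-second notes, which is a quarter note.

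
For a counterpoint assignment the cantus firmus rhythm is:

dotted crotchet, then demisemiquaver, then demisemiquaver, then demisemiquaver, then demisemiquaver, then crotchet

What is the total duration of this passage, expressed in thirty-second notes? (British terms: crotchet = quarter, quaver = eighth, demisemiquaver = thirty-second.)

Express everything in thirty-second notes: dotted crotchet = 12; demisemiquaver = 1; demisemiquaver = 1; demisemiquaver = 1; demisemiquaver = 1; crotchet = 8.
Total: 12 + 1 + 1 + 1 + 1 + 8 = 24 thirty-second notes.

24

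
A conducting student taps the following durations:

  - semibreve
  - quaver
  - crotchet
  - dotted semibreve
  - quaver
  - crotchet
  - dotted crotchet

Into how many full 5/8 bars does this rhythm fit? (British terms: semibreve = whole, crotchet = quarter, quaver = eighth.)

One bar of 5/8 = 5 eighth notes.
In eighth notes: semibreve = 8; quaver = 1; crotchet = 2; dotted semibreve = 12; quaver = 1; crotchet = 2; dotted crotchet = 3.
Adding: 8 + 1 + 2 + 12 + 1 + 2 + 3 = 29.
29 ÷ 5 = 5 complete bars with 4 left over.

5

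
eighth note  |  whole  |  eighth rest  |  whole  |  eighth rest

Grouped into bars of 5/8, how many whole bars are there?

3

One bar of 5/8 = 5 eighth notes.
Express everything in eighth notes: eighth note = 1; whole = 8; eighth rest = 1; whole = 8; eighth rest = 1.
Altogether 1 + 8 + 1 + 8 + 1 = 19.
19 ÷ 5 = 3 complete bars with 4 left over.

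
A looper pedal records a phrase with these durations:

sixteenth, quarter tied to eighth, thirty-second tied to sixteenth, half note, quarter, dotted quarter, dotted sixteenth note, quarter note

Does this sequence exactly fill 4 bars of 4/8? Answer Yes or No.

Yes

One bar of 4/8 = 16 thirty-second notes, so 4 bars = 64.
In thirty-second notes: sixteenth = 2; quarter tied to eighth (quarter + eighth) = 12; thirty-second tied to sixteenth (thirty-second + sixteenth) = 3; half note = 16; quarter = 8; dotted quarter = 12; dotted sixteenth note = 3; quarter note = 8.
Altogether 2 + 12 + 3 + 16 + 8 + 12 + 3 + 8 = 64.
64 equals 64, so the answer is Yes.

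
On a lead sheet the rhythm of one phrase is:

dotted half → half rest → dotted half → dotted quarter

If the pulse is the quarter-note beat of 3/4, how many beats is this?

One quarter-note beat = 2 eighth notes.
Express everything in eighth notes: dotted half = 6; half rest = 4; dotted half = 6; dotted quarter = 3.
Altogether 6 + 4 + 6 + 3 = 19.
19 ÷ 2 = 9.5 beats.

9.5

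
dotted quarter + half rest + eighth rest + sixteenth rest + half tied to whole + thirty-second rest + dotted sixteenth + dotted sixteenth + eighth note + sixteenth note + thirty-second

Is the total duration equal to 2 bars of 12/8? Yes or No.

One bar of 12/8 = 48 thirty-second notes, so 2 bars = 96.
Convert each value to thirty-second notes: dotted quarter = 12; half rest = 16; eighth rest = 4; sixteenth rest = 2; half tied to whole (half + whole) = 48; thirty-second rest = 1; dotted sixteenth = 3; dotted sixteenth = 3; eighth note = 4; sixteenth note = 2; thirty-second = 1.
Total: 12 + 16 + 4 + 2 + 48 + 1 + 3 + 3 + 4 + 2 + 1 = 96.
96 equals 96, so the answer is Yes.

Yes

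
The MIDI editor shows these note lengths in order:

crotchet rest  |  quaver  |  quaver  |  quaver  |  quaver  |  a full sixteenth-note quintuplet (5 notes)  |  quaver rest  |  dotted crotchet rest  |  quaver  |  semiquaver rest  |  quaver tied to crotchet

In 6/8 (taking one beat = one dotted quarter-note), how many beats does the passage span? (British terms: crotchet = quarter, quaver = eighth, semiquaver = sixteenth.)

One dotted quarter-note beat = 6 sixteenth notes.
Working in sixteenth notes: crotchet rest = 4; quaver = 2; quaver = 2; quaver = 2; quaver = 2; a full sixteenth-note quintuplet (5 notes) (five quintuplet sixteenths span one quarter) = 4; quaver rest = 2; dotted crotchet rest = 6; quaver = 2; semiquaver rest = 1; quaver tied to crotchet (quaver + crotchet) = 6.
Altogether 4 + 2 + 2 + 2 + 2 + 4 + 2 + 6 + 2 + 1 + 6 = 33.
33 ÷ 6 = 5.5 beats.

5.5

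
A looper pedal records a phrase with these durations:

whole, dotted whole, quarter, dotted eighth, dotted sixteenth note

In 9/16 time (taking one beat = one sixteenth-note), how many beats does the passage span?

48.5

One sixteenth-note beat = 2 thirty-second notes.
Convert each value to thirty-second notes: whole = 32; dotted whole = 48; quarter = 8; dotted eighth = 6; dotted sixteenth note = 3.
Adding: 32 + 48 + 8 + 6 + 3 = 97.
97 ÷ 2 = 48.5 beats.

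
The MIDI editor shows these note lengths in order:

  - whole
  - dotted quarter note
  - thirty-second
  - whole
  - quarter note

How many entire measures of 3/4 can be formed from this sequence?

One bar of 3/4 = 24 thirty-second notes.
Each duration in thirty-second notes: whole = 32; dotted quarter note = 12; thirty-second = 1; whole = 32; quarter note = 8.
Total: 32 + 12 + 1 + 32 + 8 = 85.
85 ÷ 24 = 3 complete bars with 13 left over.

3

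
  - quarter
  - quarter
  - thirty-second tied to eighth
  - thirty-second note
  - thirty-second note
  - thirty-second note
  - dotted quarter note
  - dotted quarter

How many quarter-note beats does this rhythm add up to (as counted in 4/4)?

6

One quarter-note beat = 8 thirty-second notes.
In thirty-second notes: quarter = 8; quarter = 8; thirty-second tied to eighth (thirty-second + eighth) = 5; thirty-second note = 1; thirty-second note = 1; thirty-second note = 1; dotted quarter note = 12; dotted quarter = 12.
Total: 8 + 8 + 5 + 1 + 1 + 1 + 12 + 12 = 48.
48 ÷ 8 = 6 beats.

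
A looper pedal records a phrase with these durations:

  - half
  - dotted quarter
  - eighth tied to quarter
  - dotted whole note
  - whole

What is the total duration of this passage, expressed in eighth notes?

Convert each value to eighth notes: half = 4; dotted quarter = 3; eighth tied to quarter (eighth + quarter) = 3; dotted whole note = 12; whole = 8.
Sum: 4 + 3 + 3 + 12 + 8 = 30 eighth notes.

30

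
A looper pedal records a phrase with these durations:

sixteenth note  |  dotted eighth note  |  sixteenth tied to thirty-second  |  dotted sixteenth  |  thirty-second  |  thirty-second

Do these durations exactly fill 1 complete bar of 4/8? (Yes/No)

Yes

One bar of 4/8 = 16 thirty-second notes.
Working in thirty-second notes: sixteenth note = 2; dotted eighth note = 6; sixteenth tied to thirty-second (sixteenth + thirty-second) = 3; dotted sixteenth = 3; thirty-second = 1; thirty-second = 1.
Total: 2 + 6 + 3 + 3 + 1 + 1 = 16.
16 equals 16, so the answer is Yes.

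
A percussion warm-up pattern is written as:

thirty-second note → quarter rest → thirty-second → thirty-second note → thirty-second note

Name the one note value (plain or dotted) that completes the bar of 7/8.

The bar of 7/8 = 28 thirty-second notes.
Express everything in thirty-second notes: thirty-second note = 1; quarter rest = 8; thirty-second = 1; thirty-second note = 1; thirty-second note = 1.
Sum: 1 + 8 + 1 + 1 + 1 = 12.
Remaining: 28 − 12 = 16 thirty-second notes, which is a half note.

half note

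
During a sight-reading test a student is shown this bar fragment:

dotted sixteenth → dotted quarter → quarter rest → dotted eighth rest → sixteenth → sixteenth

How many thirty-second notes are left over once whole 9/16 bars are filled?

One bar of 9/16 = 18 thirty-second notes.
Convert each value to thirty-second notes: dotted sixteenth = 3; dotted quarter = 12; quarter rest = 8; dotted eighth rest = 6; sixteenth = 2; sixteenth = 2.
Sum: 3 + 12 + 8 + 6 + 2 + 2 = 33.
33 ÷ 18 = 1 complete bar with 15 thirty-second notes remaining.

15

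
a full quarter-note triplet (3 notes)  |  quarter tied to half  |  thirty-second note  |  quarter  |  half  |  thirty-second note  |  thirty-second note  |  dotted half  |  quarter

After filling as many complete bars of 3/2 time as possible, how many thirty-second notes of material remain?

3

One bar of 3/2 = 48 thirty-second notes.
Working in thirty-second notes: a full quarter-note triplet (3 notes) (three triplet quarters span one half) = 16; quarter tied to half (quarter + half) = 24; thirty-second note = 1; quarter = 8; half = 16; thirty-second note = 1; thirty-second note = 1; dotted half = 24; quarter = 8.
Altogether 16 + 24 + 1 + 8 + 16 + 1 + 1 + 24 + 8 = 99.
99 ÷ 48 = 2 complete bars with 3 thirty-second notes remaining.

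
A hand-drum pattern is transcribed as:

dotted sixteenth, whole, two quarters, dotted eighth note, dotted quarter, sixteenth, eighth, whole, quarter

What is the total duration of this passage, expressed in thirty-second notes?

Express everything in thirty-second notes: dotted sixteenth = 3; whole = 32; quarter = 8; quarter = 8; dotted eighth note = 6; dotted quarter = 12; sixteenth = 2; eighth = 4; whole = 32; quarter = 8.
Adding: 3 + 32 + 8 + 8 + 6 + 12 + 2 + 4 + 32 + 8 = 115 thirty-second notes.

115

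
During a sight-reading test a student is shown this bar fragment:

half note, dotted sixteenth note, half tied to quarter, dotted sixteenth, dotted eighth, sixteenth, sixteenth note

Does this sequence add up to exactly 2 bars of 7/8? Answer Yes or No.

Yes

One bar of 7/8 = 28 thirty-second notes, so 2 bars = 56.
Convert each value to thirty-second notes: half note = 16; dotted sixteenth note = 3; half tied to quarter (half + quarter) = 24; dotted sixteenth = 3; dotted eighth = 6; sixteenth = 2; sixteenth note = 2.
Altogether 16 + 3 + 24 + 3 + 6 + 2 + 2 = 56.
56 equals 56, so the answer is Yes.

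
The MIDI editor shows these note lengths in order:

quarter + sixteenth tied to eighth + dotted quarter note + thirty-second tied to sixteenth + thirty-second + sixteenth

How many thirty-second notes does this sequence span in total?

Working in thirty-second notes: quarter = 8; sixteenth tied to eighth (sixteenth + eighth) = 6; dotted quarter note = 12; thirty-second tied to sixteenth (thirty-second + sixteenth) = 3; thirty-second = 1; sixteenth = 2.
Total: 8 + 6 + 12 + 3 + 1 + 2 = 32 thirty-second notes.

32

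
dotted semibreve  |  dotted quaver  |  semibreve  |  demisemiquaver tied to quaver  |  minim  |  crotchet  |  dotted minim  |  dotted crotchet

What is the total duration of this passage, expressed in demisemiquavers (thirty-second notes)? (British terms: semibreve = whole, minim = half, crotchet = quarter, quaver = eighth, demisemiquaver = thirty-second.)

151

Each duration in thirty-second notes: dotted semibreve = 48; dotted quaver = 6; semibreve = 32; demisemiquaver tied to quaver (demisemiquaver + quaver) = 5; minim = 16; crotchet = 8; dotted minim = 24; dotted crotchet = 12.
Sum: 48 + 6 + 32 + 5 + 16 + 8 + 24 + 12 = 151 thirty-second notes.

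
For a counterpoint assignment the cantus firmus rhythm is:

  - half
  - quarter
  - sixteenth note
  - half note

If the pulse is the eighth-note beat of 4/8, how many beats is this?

10.5

One eighth-note beat = 2 sixteenth notes.
Convert each value to sixteenth notes: half = 8; quarter = 4; sixteenth note = 1; half note = 8.
Adding: 8 + 4 + 1 + 8 = 21.
21 ÷ 2 = 10.5 beats.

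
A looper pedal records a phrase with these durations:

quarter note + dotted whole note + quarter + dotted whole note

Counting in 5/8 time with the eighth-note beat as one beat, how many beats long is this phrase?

One eighth-note beat = 2 sixteenth notes.
Each duration in sixteenth notes: quarter note = 4; dotted whole note = 24; quarter = 4; dotted whole note = 24.
Sum: 4 + 24 + 4 + 24 = 56.
56 ÷ 2 = 28 beats.

28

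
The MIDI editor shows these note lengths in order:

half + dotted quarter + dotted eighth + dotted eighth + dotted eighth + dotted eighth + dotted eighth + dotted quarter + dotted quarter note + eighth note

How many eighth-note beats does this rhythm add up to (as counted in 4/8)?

One eighth-note beat = 2 sixteenth notes.
Working in sixteenth notes: half = 8; dotted quarter = 6; dotted eighth = 3; dotted eighth = 3; dotted eighth = 3; dotted eighth = 3; dotted eighth = 3; dotted quarter = 6; dotted quarter note = 6; eighth note = 2.
Altogether 8 + 6 + 3 + 3 + 3 + 3 + 3 + 6 + 6 + 2 = 43.
43 ÷ 2 = 21.5 beats.

21.5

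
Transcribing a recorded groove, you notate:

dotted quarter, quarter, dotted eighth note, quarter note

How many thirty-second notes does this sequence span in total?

34

Convert each value to thirty-second notes: dotted quarter = 12; quarter = 8; dotted eighth note = 6; quarter note = 8.
Sum: 12 + 8 + 6 + 8 = 34 thirty-second notes.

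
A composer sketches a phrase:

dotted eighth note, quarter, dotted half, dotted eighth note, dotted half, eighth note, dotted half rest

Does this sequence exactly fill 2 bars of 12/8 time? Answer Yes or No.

Yes

One bar of 12/8 = 24 sixteenth notes, so 2 bars = 48.
Each duration in sixteenth notes: dotted eighth note = 3; quarter = 4; dotted half = 12; dotted eighth note = 3; dotted half = 12; eighth note = 2; dotted half rest = 12.
Sum: 3 + 4 + 12 + 3 + 12 + 2 + 12 = 48.
48 equals 48, so the answer is Yes.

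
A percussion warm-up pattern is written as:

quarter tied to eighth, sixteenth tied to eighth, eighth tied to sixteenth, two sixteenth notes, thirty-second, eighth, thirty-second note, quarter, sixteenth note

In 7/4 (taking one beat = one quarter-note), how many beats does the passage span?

5.5

One quarter-note beat = 8 thirty-second notes.
In thirty-second notes: quarter tied to eighth (quarter + eighth) = 12; sixteenth tied to eighth (sixteenth + eighth) = 6; eighth tied to sixteenth (eighth + sixteenth) = 6; sixteenth note = 2; sixteenth note = 2; thirty-second = 1; eighth = 4; thirty-second note = 1; quarter = 8; sixteenth note = 2.
Sum: 12 + 6 + 6 + 2 + 2 + 1 + 4 + 1 + 8 + 2 = 44.
44 ÷ 8 = 5.5 beats.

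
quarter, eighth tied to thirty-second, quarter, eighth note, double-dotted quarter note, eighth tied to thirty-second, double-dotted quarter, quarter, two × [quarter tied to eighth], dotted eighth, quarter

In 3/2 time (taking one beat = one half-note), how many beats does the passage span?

6.5

One half-note beat = 16 thirty-second notes.
Express everything in thirty-second notes: quarter = 8; eighth tied to thirty-second (eighth + thirty-second) = 5; quarter = 8; eighth note = 4; double-dotted quarter note = 14; eighth tied to thirty-second (eighth + thirty-second) = 5; double-dotted quarter = 14; quarter = 8; quarter tied to eighth (quarter + eighth) = 12; quarter tied to eighth (quarter + eighth) = 12; dotted eighth = 6; quarter = 8.
Altogether 8 + 5 + 8 + 4 + 14 + 5 + 14 + 8 + 12 + 12 + 6 + 8 = 104.
104 ÷ 16 = 6.5 beats.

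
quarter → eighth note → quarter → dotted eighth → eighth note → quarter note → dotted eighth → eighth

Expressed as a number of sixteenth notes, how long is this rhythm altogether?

24

In sixteenth notes: quarter = 4; eighth note = 2; quarter = 4; dotted eighth = 3; eighth note = 2; quarter note = 4; dotted eighth = 3; eighth = 2.
Altogether 4 + 2 + 4 + 3 + 2 + 4 + 3 + 2 = 24 sixteenth notes.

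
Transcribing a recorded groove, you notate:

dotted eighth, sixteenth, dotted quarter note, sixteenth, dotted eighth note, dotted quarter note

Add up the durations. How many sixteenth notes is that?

Working in sixteenth notes: dotted eighth = 3; sixteenth = 1; dotted quarter note = 6; sixteenth = 1; dotted eighth note = 3; dotted quarter note = 6.
Sum: 3 + 1 + 6 + 1 + 3 + 6 = 20 sixteenth notes.

20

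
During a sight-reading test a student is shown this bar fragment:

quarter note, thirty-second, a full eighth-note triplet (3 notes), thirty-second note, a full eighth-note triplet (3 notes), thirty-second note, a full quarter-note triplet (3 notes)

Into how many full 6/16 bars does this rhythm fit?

3

One bar of 6/16 = 12 thirty-second notes.
Convert each value to thirty-second notes: quarter note = 8; thirty-second = 1; a full eighth-note triplet (3 notes) (three triplet eighths span one quarter) = 8; thirty-second note = 1; a full eighth-note triplet (3 notes) (three triplet eighths span one quarter) = 8; thirty-second note = 1; a full quarter-note triplet (3 notes) (three triplet quarters span one half) = 16.
Total: 8 + 1 + 8 + 1 + 8 + 1 + 16 = 43.
43 ÷ 12 = 3 complete bars with 7 left over.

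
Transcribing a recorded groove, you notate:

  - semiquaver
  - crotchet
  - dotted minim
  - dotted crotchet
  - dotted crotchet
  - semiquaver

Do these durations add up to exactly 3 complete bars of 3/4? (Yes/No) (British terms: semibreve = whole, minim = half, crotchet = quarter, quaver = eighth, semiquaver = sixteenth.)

One bar of 3/4 = 12 sixteenth notes, so 3 bars = 36.
Working in sixteenth notes: semiquaver = 1; crotchet = 4; dotted minim = 12; dotted crotchet = 6; dotted crotchet = 6; semiquaver = 1.
Total: 1 + 4 + 12 + 6 + 6 + 1 = 30.
30 falls short of 36, so the answer is No.

No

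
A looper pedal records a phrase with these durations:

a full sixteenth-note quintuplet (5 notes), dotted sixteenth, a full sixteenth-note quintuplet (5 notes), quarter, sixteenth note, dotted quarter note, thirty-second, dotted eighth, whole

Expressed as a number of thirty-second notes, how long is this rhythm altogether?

In thirty-second notes: a full sixteenth-note quintuplet (5 notes) (five quintuplet sixteenths span one quarter) = 8; dotted sixteenth = 3; a full sixteenth-note quintuplet (5 notes) (five quintuplet sixteenths span one quarter) = 8; quarter = 8; sixteenth note = 2; dotted quarter note = 12; thirty-second = 1; dotted eighth = 6; whole = 32.
Total: 8 + 3 + 8 + 8 + 2 + 12 + 1 + 6 + 32 = 80 thirty-second notes.

80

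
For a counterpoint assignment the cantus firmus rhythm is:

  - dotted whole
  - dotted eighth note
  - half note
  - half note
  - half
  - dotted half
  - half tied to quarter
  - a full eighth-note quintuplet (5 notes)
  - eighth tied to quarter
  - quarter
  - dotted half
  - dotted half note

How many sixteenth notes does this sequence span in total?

117

Each duration in sixteenth notes: dotted whole = 24; dotted eighth note = 3; half note = 8; half note = 8; half = 8; dotted half = 12; half tied to quarter (half + quarter) = 12; a full eighth-note quintuplet (5 notes) (five quintuplet eighths span one half) = 8; eighth tied to quarter (eighth + quarter) = 6; quarter = 4; dotted half = 12; dotted half note = 12.
Sum: 24 + 3 + 8 + 8 + 8 + 12 + 12 + 8 + 6 + 4 + 12 + 12 = 117 sixteenth notes.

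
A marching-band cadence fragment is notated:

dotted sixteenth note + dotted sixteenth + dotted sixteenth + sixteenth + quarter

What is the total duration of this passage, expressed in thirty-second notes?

19

Working in thirty-second notes: dotted sixteenth note = 3; dotted sixteenth = 3; dotted sixteenth = 3; sixteenth = 2; quarter = 8.
Adding: 3 + 3 + 3 + 2 + 8 = 19 thirty-second notes.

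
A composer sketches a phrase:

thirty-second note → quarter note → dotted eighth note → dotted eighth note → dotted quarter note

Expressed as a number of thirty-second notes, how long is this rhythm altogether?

33

Each duration in thirty-second notes: thirty-second note = 1; quarter note = 8; dotted eighth note = 6; dotted eighth note = 6; dotted quarter note = 12.
Altogether 1 + 8 + 6 + 6 + 12 = 33 thirty-second notes.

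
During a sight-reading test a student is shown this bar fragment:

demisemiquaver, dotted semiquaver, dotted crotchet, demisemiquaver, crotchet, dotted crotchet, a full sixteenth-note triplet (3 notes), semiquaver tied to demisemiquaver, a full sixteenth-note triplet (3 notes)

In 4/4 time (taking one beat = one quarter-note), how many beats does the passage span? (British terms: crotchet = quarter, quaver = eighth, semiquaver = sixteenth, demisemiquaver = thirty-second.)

One quarter-note beat = 8 thirty-second notes.
Working in thirty-second notes: demisemiquaver = 1; dotted semiquaver = 3; dotted crotchet = 12; demisemiquaver = 1; crotchet = 8; dotted crotchet = 12; a full sixteenth-note triplet (3 notes) (three triplet sixteenths span one eighth) = 4; semiquaver tied to demisemiquaver (semiquaver + demisemiquaver) = 3; a full sixteenth-note triplet (3 notes) (three triplet sixteenths span one eighth) = 4.
Sum: 1 + 3 + 12 + 1 + 8 + 12 + 4 + 3 + 4 = 48.
48 ÷ 8 = 6 beats.

6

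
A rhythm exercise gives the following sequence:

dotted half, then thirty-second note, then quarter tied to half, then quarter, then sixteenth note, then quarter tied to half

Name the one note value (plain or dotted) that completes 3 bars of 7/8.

3 bars of 7/8 = 84 thirty-second notes.
Working in thirty-second notes: dotted half = 24; thirty-second note = 1; quarter tied to half (quarter + half) = 24; quarter = 8; sixteenth note = 2; quarter tied to half (quarter + half) = 24.
Altogether 24 + 1 + 24 + 8 + 2 + 24 = 83.
Remaining: 84 − 83 = 1 thirty-second note, which is a thirty-second note.

thirty-second note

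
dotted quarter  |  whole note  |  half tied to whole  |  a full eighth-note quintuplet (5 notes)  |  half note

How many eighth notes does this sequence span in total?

31

Working in eighth notes: dotted quarter = 3; whole note = 8; half tied to whole (half + whole) = 12; a full eighth-note quintuplet (5 notes) (five quintuplet eighths span one half) = 4; half note = 4.
Total: 3 + 8 + 12 + 4 + 4 = 31 eighth notes.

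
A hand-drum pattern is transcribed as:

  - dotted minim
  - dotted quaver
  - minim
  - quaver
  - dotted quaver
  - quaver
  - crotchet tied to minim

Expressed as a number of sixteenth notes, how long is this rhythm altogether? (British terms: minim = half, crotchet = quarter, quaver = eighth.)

Convert each value to sixteenth notes: dotted minim = 12; dotted quaver = 3; minim = 8; quaver = 2; dotted quaver = 3; quaver = 2; crotchet tied to minim (crotchet + minim) = 12.
Altogether 12 + 3 + 8 + 2 + 3 + 2 + 12 = 42 sixteenth notes.

42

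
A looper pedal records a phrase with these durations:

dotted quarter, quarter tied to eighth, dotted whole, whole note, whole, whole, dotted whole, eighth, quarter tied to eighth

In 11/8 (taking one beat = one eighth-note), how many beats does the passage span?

58

One eighth-note beat = 2 sixteenth notes.
Express everything in sixteenth notes: dotted quarter = 6; quarter tied to eighth (quarter + eighth) = 6; dotted whole = 24; whole note = 16; whole = 16; whole = 16; dotted whole = 24; eighth = 2; quarter tied to eighth (quarter + eighth) = 6.
Altogether 6 + 6 + 24 + 16 + 16 + 16 + 24 + 2 + 6 = 116.
116 ÷ 2 = 58 beats.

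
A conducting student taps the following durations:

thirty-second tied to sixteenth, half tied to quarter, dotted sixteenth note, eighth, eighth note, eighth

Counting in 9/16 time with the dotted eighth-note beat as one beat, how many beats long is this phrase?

One dotted eighth-note beat = 6 thirty-second notes.
Working in thirty-second notes: thirty-second tied to sixteenth (thirty-second + sixteenth) = 3; half tied to quarter (half + quarter) = 24; dotted sixteenth note = 3; eighth = 4; eighth note = 4; eighth = 4.
Total: 3 + 24 + 3 + 4 + 4 + 4 = 42.
42 ÷ 6 = 7 beats.

7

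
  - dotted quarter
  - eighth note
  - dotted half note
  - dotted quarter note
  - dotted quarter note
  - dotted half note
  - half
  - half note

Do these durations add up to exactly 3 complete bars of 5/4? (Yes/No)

One bar of 5/4 = 10 eighth notes, so 3 bars = 30.
In eighth notes: dotted quarter = 3; eighth note = 1; dotted half note = 6; dotted quarter note = 3; dotted quarter note = 3; dotted half note = 6; half = 4; half note = 4.
Sum: 3 + 1 + 6 + 3 + 3 + 6 + 4 + 4 = 30.
30 equals 30, so the answer is Yes.

Yes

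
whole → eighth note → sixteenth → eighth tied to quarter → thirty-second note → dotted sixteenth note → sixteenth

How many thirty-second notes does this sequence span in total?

56

Convert each value to thirty-second notes: whole = 32; eighth note = 4; sixteenth = 2; eighth tied to quarter (eighth + quarter) = 12; thirty-second note = 1; dotted sixteenth note = 3; sixteenth = 2.
Sum: 32 + 4 + 2 + 12 + 1 + 3 + 2 = 56 thirty-second notes.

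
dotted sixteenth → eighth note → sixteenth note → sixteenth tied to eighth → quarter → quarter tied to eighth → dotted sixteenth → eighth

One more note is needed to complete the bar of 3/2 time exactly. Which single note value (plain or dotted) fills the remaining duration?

The bar of 3/2 = 48 thirty-second notes.
In thirty-second notes: dotted sixteenth = 3; eighth note = 4; sixteenth note = 2; sixteenth tied to eighth (sixteenth + eighth) = 6; quarter = 8; quarter tied to eighth (quarter + eighth) = 12; dotted sixteenth = 3; eighth = 4.
Total: 3 + 4 + 2 + 6 + 8 + 12 + 3 + 4 = 42.
Remaining: 48 − 42 = 6 thirty-second notes, which is a dotted eighth note.

dotted eighth note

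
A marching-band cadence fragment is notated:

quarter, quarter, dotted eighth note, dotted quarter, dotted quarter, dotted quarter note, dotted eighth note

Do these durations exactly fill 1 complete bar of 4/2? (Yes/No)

Yes

One bar of 4/2 = 32 sixteenth notes.
Convert each value to sixteenth notes: quarter = 4; quarter = 4; dotted eighth note = 3; dotted quarter = 6; dotted quarter = 6; dotted quarter note = 6; dotted eighth note = 3.
Total: 4 + 4 + 3 + 6 + 6 + 6 + 3 = 32.
32 equals 32, so the answer is Yes.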